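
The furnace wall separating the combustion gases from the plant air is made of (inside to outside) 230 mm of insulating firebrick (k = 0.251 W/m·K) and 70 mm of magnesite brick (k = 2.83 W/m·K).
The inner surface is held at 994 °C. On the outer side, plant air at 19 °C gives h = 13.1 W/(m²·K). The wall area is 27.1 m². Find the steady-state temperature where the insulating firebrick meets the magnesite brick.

T ≈ 116 °C

Treating each layer as a thermal resistance in series:
R_insulating firebrick = L/(kA) = 0.23/(0.251×27.1) = 0.03381 K/W
R_magnesite brick = L/(kA) = 0.07/(2.83×27.1) = 9.127×10^-4 K/W
R_outer film = 1/(h_o·A) = 1/(13.1×27.1) = 0.002817 K/W
R_total = 0.03754 K/W;  Q = ΔT/R_total = 975/0.03754 = 25970 W
T_interface = T_inner − Q·ΣR(inner→interface) = 994 − 26000×0.03381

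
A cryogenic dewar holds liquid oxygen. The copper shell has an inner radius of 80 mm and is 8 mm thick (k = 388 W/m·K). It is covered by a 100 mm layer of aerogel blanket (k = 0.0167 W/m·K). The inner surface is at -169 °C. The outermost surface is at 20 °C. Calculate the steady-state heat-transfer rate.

Q ≈ 6.56 W

Spherical conduction: R = (1/r_in − 1/r_out)/(4πk) per layer; series-sum.
R_copper shell = (1/0.08 − 1/0.088)/(4π×388) = 2.331×10^-4 K/W
R_aerogel blanket = (1/0.088 − 1/0.188)/(4π×0.0167) = 28.8 K/W
R_total = 28.8 K/W
Q = ΔT/R_total = 189/28.8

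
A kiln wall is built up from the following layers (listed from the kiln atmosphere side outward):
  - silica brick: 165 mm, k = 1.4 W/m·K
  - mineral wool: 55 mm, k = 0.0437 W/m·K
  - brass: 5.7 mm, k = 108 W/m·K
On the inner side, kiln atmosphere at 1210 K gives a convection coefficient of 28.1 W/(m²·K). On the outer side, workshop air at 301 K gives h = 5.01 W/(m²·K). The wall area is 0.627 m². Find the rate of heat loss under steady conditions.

Q ≈ 354 W

Model the wall as resistances in series:
R_inner film = 1/(h_i·A) = 1/(28.1×0.627) = 0.05676 K/W
R_silica brick = L/(kA) = 0.165/(1.4×0.627) = 0.188 K/W
R_mineral wool = L/(kA) = 0.055/(0.0437×0.627) = 2.007 K/W
R_brass = L/(kA) = 0.0057/(108×0.627) = 8.418×10^-5 K/W
R_outer film = 1/(h_o·A) = 1/(5.01×0.627) = 0.3183 K/W
R_total = 2.57 K/W
Q = ΔT / R_total = 909 / 2.57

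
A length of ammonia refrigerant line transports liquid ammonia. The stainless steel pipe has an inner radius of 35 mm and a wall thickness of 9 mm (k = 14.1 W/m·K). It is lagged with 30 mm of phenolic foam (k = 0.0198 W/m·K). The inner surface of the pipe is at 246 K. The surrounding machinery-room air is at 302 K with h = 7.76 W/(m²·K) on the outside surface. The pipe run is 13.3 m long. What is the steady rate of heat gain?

Q ≈ 167 W

Per-layer cylindrical resistances, series-summed:
R_stainless steel pipe wall = ln(44/35)/(2π×14.1×13.3) = 1.942×10^-4 K/W
R_phenolic foam = ln(74/44)/(2π×0.0198×13.3) = 0.3142 K/W
R_outer film = 1/(h_o·2πr_oL) = 1/(7.76×2π×0.074×13.3) = 0.02084 K/W
R_total = 0.3352 K/W
Q = ΔT/R_total = 56/0.3352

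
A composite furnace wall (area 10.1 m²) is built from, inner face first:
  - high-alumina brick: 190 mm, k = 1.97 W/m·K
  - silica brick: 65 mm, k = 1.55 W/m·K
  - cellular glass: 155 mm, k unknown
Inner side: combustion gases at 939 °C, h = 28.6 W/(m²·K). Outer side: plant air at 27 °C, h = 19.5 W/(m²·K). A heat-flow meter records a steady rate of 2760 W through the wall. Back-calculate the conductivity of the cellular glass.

Thermal resistances in series:
R_inner film = 1/(h_i·A) = 1/(28.6×10.1) = 0.003462 K/W
R_high-alumina brick = L/(kA) = 0.19/(1.97×10.1) = 0.009549 K/W
R_silica brick = L/(kA) = 0.065/(1.55×10.1) = 0.004152 K/W
R_outer film = 1/(h_o·A) = 1/(19.5×10.1) = 0.005077 K/W
Sum of known resistances R_other = 0.02224 K/W
Total R = ΔT/Q = 912/2760 = 0.3304 K/W
R_cellular glass = R_total − R_other = 0.3082 K/W
k = L/(R·A) = 0.155/(0.3082×10.1)

k ≈ 0.0498 W/(m·K)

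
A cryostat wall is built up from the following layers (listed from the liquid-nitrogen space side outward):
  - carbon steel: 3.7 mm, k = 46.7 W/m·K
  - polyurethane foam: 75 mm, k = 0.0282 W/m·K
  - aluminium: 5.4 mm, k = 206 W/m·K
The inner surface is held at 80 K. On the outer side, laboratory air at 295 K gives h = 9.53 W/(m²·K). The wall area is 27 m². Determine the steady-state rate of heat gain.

Thermal resistances in series:
R_carbon steel = L/(kA) = 0.0037/(46.7×27) = 2.934×10^-6 K/W
R_polyurethane foam = L/(kA) = 0.075/(0.0282×27) = 0.0985 K/W
R_aluminium = L/(kA) = 0.0054/(206×27) = 9.709×10^-7 K/W
R_outer film = 1/(h_o·A) = 1/(9.53×27) = 0.003886 K/W
R_total = 0.1024 K/W
Q = ΔT / R_total = 215 / 0.1024

Q ≈ 2100 W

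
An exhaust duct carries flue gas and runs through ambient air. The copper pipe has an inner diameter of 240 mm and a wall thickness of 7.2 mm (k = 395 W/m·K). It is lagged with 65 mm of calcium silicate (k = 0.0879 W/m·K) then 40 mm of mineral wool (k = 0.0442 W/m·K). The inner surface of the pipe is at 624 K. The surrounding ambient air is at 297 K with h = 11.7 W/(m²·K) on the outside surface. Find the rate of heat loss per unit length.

q′ ≈ 220 W/m

Per-layer cylindrical resistances, series-summed:
R_copper pipe wall = ln(127.2/120)/(2π×395×1) = 2.348×10^-5 K/W
R_calcium silicate = ln(192.2/127.2)/(2π×0.0879×1) = 0.7474 K/W
R_mineral wool = ln(232.2/192.2)/(2π×0.0442×1) = 0.6808 K/W
R_outer film = 1/(h_o·2πr_oL) = 1/(11.7×2π×0.2322×1) = 0.05858 K/W
R_total = 1.487 K/W
Q = ΔT/R_total = 327/1.487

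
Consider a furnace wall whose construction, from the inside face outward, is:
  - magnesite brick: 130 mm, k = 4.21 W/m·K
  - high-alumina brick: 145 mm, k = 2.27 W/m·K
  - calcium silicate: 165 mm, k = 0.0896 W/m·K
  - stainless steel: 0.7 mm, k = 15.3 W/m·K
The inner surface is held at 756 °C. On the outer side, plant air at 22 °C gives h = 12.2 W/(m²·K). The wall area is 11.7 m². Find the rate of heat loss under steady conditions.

Q ≈ 4250 W

Treating each layer as a thermal resistance in series:
R_magnesite brick = L/(kA) = 0.13/(4.21×11.7) = 0.002639 K/W
R_high-alumina brick = L/(kA) = 0.145/(2.27×11.7) = 0.00546 K/W
R_calcium silicate = L/(kA) = 0.165/(0.0896×11.7) = 0.1574 K/W
R_stainless steel = L/(kA) = 0.0007/(15.3×11.7) = 3.91×10^-6 K/W
R_outer film = 1/(h_o·A) = 1/(12.2×11.7) = 0.007006 K/W
R_total = 0.1725 K/W
Q = ΔT / R_total = 734 / 0.1725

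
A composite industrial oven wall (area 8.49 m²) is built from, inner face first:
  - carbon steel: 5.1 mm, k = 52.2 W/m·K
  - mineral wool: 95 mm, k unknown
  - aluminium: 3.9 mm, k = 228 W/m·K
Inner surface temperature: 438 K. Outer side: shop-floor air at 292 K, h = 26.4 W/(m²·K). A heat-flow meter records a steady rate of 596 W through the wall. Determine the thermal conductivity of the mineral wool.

k ≈ 0.0465 W/(m·K)

Thermal resistances in series:
R_carbon steel = L/(kA) = 0.0051/(52.2×8.49) = 1.151×10^-5 K/W
R_aluminium = L/(kA) = 0.0039/(228×8.49) = 2.015×10^-6 K/W
R_outer film = 1/(h_o·A) = 1/(26.4×8.49) = 0.004462 K/W
Sum of known resistances R_other = 0.004475 K/W
Total R = ΔT/Q = 146/596 = 0.245 K/W
R_mineral wool = R_total − R_other = 0.2405 K/W
k = L/(R·A) = 0.095/(0.2405×8.49)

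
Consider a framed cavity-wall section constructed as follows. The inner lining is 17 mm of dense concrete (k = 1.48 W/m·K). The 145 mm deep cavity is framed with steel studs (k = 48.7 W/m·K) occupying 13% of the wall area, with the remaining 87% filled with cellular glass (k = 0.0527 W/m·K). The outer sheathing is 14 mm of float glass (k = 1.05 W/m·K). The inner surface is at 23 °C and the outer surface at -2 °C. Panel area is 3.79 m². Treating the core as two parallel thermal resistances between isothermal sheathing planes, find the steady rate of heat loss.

Sheathing layers in series; stud and cavity paths in parallel between them.
R_inner = 0.017/(1.48×3.79) = 0.003031 K/W
R_stud  = 0.145/(48.7×0.13×3.79) = 0.006043 K/W
R_cav   = 0.145/(0.0527×0.87×3.79) = 0.8344 K/W
1/R_core = 1/R_stud + 1/R_cav → R_core = 0.006 K/W
R_outer = 0.014/(1.05×3.79) = 0.003518 K/W
R_total = 0.01255 K/W
Q = ΔT/R_total = 25/0.01255

Q ≈ 1990 W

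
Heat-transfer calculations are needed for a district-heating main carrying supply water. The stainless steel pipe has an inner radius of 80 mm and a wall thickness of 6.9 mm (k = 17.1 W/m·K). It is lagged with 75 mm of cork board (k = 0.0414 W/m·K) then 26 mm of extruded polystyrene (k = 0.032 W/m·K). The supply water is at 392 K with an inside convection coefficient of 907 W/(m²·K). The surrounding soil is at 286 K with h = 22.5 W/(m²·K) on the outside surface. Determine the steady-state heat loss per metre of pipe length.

Per-layer cylindrical resistances, series-summed:
R_inner film = 1/(h_i·2πr₁L) = 1/(907×2π×0.08×1) = 0.002193 K/W
R_stainless steel pipe wall = ln(86.9/80)/(2π×17.1×1) = 7.7×10^-4 K/W
R_cork board = ln(161.9/86.9)/(2π×0.0414×1) = 2.392 K/W
R_extruded polystyrene = ln(187.9/161.9)/(2π×0.032×1) = 0.7407 K/W
R_outer film = 1/(h_o·2πr_oL) = 1/(22.5×2π×0.1879×1) = 0.03765 K/W
R_total = 3.173 K/W
Q = ΔT/R_total = 106/3.173

q′ ≈ 33.4 W/m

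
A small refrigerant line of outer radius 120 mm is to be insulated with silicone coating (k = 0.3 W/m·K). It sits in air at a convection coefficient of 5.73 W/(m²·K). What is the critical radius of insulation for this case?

For a cylinder r_cr = k/h = 0.3/5.73
r_cr = 52.4 mm; since the bare radius (120 mm) is above r_cr, any added insulation will reduce heat loss.

r_cr ≈ 52.4 mm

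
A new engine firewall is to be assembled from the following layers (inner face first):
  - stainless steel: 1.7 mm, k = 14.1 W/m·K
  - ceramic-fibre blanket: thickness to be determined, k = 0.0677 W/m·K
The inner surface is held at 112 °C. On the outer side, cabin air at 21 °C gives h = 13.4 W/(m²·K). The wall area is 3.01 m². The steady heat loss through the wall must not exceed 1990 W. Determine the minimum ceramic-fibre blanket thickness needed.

L ≈ 4.26 mm

Model the wall as resistances in series:
R_stainless steel = L/(kA) = 0.0017/(14.1×3.01) = 4.006×10^-5 K/W
R_outer film = 1/(h_o·A) = 1/(13.4×3.01) = 0.02479 K/W
Sum of the known resistances R_other = 0.02483 K/W
Required total resistance R_tot = ΔT/Q_allow = 91/1990 = 0.04573 K/W
R_ceramic-fibre blanket = R_tot − R_other = 0.0209 K/W
L = R·k·A = 0.0209×0.0677×3.01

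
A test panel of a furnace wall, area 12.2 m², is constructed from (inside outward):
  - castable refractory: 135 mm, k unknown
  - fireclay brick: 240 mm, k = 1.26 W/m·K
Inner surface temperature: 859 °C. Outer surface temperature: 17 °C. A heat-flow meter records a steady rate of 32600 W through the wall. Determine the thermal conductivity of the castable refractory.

k ≈ 1.08 W/(m·K)

Series thermal resistances:
R_fireclay brick = L/(kA) = 0.24/(1.26×12.2) = 0.01561 K/W
Sum of known resistances R_other = 0.01561 K/W
Total R = ΔT/Q = 842/32600 = 0.02583 K/W
R_castable refractory = R_total − R_other = 0.01022 K/W
k = L/(R·A) = 0.135/(0.01022×12.2)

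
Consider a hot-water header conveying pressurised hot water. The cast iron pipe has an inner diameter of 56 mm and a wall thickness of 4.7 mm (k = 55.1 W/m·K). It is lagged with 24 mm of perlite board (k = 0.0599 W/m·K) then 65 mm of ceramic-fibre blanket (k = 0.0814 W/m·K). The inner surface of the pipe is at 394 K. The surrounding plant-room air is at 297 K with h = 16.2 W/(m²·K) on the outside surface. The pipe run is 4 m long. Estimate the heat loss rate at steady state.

Q ≈ 128 W

For a radial system each layer contributes R = ln(r_out/r_in)/(2πkL); films add R = 1/(hA).
R_cast iron pipe wall = ln(32.7/28)/(2π×55.1×4) = 1.121×10^-4 K/W
R_perlite board = ln(56.7/32.7)/(2π×0.0599×4) = 0.3656 K/W
R_ceramic-fibre blanket = ln(121.7/56.7)/(2π×0.0814×4) = 0.3733 K/W
R_outer film = 1/(h_o·2πr_oL) = 1/(16.2×2π×0.1217×4) = 0.02018 K/W
R_total = 0.7592 K/W
Q = ΔT/R_total = 97/0.7592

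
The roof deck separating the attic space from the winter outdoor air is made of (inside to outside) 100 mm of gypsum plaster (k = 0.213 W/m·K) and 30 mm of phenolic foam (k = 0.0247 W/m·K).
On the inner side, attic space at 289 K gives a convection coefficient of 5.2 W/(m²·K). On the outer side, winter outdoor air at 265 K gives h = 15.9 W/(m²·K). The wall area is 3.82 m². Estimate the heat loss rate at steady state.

Q ≈ 47.3 W

Series thermal resistances:
R_inner film = 1/(h_i·A) = 1/(5.2×3.82) = 0.05034 K/W
R_gypsum plaster = L/(kA) = 0.1/(0.213×3.82) = 0.1229 K/W
R_phenolic foam = L/(kA) = 0.03/(0.0247×3.82) = 0.318 K/W
R_outer film = 1/(h_o·A) = 1/(15.9×3.82) = 0.01646 K/W
R_total = 0.5077 K/W
Q = ΔT / R_total = 24 / 0.5077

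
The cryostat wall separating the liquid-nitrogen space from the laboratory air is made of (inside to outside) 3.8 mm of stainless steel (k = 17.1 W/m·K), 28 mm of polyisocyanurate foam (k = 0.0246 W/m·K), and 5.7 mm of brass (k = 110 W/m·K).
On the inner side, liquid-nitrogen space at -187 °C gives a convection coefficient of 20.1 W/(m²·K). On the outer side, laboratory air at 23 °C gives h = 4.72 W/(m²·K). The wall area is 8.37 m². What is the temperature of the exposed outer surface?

T ≈ -8.78 °C

Using the resistance-network approach (series):
R_inner film = 1/(h_i·A) = 1/(20.1×8.37) = 0.005944 K/W
R_stainless steel = L/(kA) = 0.0038/(17.1×8.37) = 2.655×10^-5 K/W
R_polyisocyanurate foam = L/(kA) = 0.028/(0.0246×8.37) = 0.136 K/W
R_brass = L/(kA) = 0.0057/(110×8.37) = 6.191×10^-6 K/W
R_outer film = 1/(h_o·A) = 1/(4.72×8.37) = 0.02531 K/W
R_total = 0.1673 K/W;  Q = ΔT/R_total = 210/0.1673 = 1255 W
T_interface = T_inner + Q·ΣR(inner→interface) = -187 + 1260×0.142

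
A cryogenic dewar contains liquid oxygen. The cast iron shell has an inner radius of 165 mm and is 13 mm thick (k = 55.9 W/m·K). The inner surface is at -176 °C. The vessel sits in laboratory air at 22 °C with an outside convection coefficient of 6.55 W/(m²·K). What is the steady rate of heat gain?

Q ≈ 516 W

Each spherical layer contributes R = (1/r_i − 1/r_o)/(4πk):
R_cast iron shell = (1/0.165 − 1/0.178)/(4π×55.9) = 6.301×10^-4 K/W
R_outer film = 1/(h·4πr_o²) = 1/(6.55×4π×0.178²) = 0.3835 K/W
R_total = 0.3841 K/W
Q = ΔT/R_total = 198/0.3841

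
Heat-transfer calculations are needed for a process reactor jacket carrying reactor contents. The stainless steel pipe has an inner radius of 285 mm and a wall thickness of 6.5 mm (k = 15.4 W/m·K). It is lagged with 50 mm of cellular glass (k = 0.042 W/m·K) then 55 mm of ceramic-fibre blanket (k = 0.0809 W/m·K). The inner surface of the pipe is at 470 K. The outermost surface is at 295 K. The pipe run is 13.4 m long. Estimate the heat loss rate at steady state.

Per-layer cylindrical resistances, series-summed:
R_stainless steel pipe wall = ln(291.5/285)/(2π×15.4×13.4) = 1.739×10^-5 K/W
R_cellular glass = ln(341.5/291.5)/(2π×0.042×13.4) = 0.04477 K/W
R_ceramic-fibre blanket = ln(396.5/341.5)/(2π×0.0809×13.4) = 0.02192 K/W
R_total = 0.06671 K/W
Q = ΔT/R_total = 175/0.06671

Q ≈ 2620 W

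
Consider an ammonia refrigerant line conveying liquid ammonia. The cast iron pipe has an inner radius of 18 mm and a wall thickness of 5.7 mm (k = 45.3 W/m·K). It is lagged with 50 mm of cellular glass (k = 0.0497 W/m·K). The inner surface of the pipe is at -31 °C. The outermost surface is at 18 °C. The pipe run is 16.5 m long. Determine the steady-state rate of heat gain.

Q ≈ 222 W

Radial resistances (cylindrical: R_cond = ln(r_o/r_i)/(2πkL), R_conv = 1/(h·2πrL)):
R_cast iron pipe wall = ln(23.7/18)/(2π×45.3×16.5) = 5.858×10^-5 K/W
R_cellular glass = ln(73.7/23.7)/(2π×0.0497×16.5) = 0.2202 K/W
R_total = 0.2202 K/W
Q = ΔT/R_total = 49/0.2202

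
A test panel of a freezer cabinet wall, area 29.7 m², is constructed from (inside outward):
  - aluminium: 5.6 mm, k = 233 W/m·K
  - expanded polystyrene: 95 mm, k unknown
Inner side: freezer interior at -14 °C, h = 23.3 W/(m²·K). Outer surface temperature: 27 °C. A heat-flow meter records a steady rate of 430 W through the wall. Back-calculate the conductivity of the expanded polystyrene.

Using the resistance-network approach (series):
R_inner film = 1/(h_i·A) = 1/(23.3×29.7) = 0.001445 K/W
R_aluminium = L/(kA) = 0.0056/(233×29.7) = 8.092×10^-7 K/W
Sum of known resistances R_other = 0.001446 K/W
Total R = ΔT/Q = 41/430 = 0.09535 K/W
R_expanded polystyrene = R_total − R_other = 0.0939 K/W
k = L/(R·A) = 0.095/(0.0939×29.7)

k ≈ 0.0341 W/(m·K)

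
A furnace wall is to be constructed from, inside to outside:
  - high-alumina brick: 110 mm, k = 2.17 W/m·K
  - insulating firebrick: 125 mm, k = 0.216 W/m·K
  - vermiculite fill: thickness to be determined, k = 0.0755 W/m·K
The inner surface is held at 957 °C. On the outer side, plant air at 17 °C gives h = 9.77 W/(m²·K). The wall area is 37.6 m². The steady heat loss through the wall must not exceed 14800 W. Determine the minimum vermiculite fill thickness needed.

L ≈ 125 mm

Series thermal resistances:
R_high-alumina brick = L/(kA) = 0.11/(2.17×37.6) = 0.001348 K/W
R_insulating firebrick = L/(kA) = 0.125/(0.216×37.6) = 0.01539 K/W
R_outer film = 1/(h_o·A) = 1/(9.77×37.6) = 0.002722 K/W
Sum of the known resistances R_other = 0.01946 K/W
Required total resistance R_tot = ΔT/Q_allow = 940/14800 = 0.06351 K/W
R_vermiculite fill = R_tot − R_other = 0.04405 K/W
L = R·k·A = 0.04405×0.0755×37.6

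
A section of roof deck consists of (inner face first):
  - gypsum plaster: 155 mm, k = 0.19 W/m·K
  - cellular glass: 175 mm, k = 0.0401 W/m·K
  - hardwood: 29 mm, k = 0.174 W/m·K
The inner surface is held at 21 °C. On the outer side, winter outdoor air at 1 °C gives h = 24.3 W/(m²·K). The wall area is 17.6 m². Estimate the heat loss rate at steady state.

Q ≈ 65.3 W

Thermal resistances in series:
R_gypsum plaster = L/(kA) = 0.155/(0.19×17.6) = 0.04635 K/W
R_cellular glass = L/(kA) = 0.175/(0.0401×17.6) = 0.248 K/W
R_hardwood = L/(kA) = 0.029/(0.174×17.6) = 0.00947 K/W
R_outer film = 1/(h_o·A) = 1/(24.3×17.6) = 0.002338 K/W
R_total = 0.3061 K/W
Q = ΔT / R_total = 20 / 0.3061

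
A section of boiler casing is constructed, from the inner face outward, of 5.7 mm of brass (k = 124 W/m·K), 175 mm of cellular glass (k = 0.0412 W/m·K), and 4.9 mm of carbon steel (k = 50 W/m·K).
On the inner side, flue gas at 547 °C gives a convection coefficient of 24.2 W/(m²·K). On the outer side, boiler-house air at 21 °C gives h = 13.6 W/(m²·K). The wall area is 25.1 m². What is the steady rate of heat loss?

Q ≈ 3030 W

Using the resistance-network approach (series):
R_inner film = 1/(h_i·A) = 1/(24.2×25.1) = 0.001646 K/W
R_brass = L/(kA) = 0.0057/(124×25.1) = 1.831×10^-6 K/W
R_cellular glass = L/(kA) = 0.175/(0.0412×25.1) = 0.1692 K/W
R_carbon steel = L/(kA) = 0.0049/(50×25.1) = 3.904×10^-6 K/W
R_outer film = 1/(h_o·A) = 1/(13.6×25.1) = 0.002929 K/W
R_total = 0.1738 K/W
Q = ΔT / R_total = 526 / 0.1738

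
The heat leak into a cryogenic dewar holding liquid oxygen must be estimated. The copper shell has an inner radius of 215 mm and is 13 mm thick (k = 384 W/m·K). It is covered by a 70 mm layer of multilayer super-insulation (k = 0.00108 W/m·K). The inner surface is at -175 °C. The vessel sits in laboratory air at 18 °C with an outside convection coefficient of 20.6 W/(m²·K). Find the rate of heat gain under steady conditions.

Spherical conduction: R = (1/r_in − 1/r_out)/(4πk) per layer; series-sum.
R_copper shell = (1/0.215 − 1/0.228)/(4π×384) = 5.496×10^-5 K/W
R_multilayer super-insulation = (1/0.228 − 1/0.298)/(4π×0.00108) = 75.91 K/W
R_outer film = 1/(h·4πr_o²) = 1/(20.6×4π×0.298²) = 0.0435 K/W
R_total = 75.96 K/W
Q = ΔT/R_total = 193/75.96

Q ≈ 2.54 W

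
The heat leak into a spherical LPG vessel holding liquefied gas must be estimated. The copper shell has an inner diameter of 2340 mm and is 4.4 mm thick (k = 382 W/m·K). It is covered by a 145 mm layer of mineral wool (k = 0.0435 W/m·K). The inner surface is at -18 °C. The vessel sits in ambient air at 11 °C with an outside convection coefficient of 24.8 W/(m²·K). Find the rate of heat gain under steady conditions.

Radial (spherical) resistances in series:
R_copper shell = (1/1.17 − 1/1.1744)/(4π×382) = 6.671×10^-7 K/W
R_mineral wool = (1/1.1744 − 1/1.3194)/(4π×0.0435) = 0.1712 K/W
R_outer film = 1/(h·4πr_o²) = 1/(24.8×4π×1.3194²) = 0.001843 K/W
R_total = 0.173 K/W
Q = ΔT/R_total = 29/0.173

Q ≈ 168 W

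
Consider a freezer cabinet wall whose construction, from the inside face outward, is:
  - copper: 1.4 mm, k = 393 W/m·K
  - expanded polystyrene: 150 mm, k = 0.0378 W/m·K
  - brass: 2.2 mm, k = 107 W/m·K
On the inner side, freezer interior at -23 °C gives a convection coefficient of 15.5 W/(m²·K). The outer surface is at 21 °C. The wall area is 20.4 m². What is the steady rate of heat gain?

Series thermal resistances:
R_inner film = 1/(h_i·A) = 1/(15.5×20.4) = 0.003163 K/W
R_copper = L/(kA) = 0.0014/(393×20.4) = 1.746×10^-7 K/W
R_expanded polystyrene = L/(kA) = 0.15/(0.0378×20.4) = 0.1945 K/W
R_brass = L/(kA) = 0.0022/(107×20.4) = 1.008×10^-6 K/W
R_total = 0.1977 K/W
Q = ΔT / R_total = 44 / 0.1977

Q ≈ 223 W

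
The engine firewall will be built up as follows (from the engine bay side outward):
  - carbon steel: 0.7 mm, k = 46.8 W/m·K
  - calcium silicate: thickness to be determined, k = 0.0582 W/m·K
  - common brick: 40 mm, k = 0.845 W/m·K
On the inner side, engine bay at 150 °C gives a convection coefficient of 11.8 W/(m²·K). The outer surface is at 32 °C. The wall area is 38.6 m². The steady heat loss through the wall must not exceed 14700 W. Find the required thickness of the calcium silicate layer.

Model the wall as resistances in series:
R_inner film = 1/(h_i·A) = 1/(11.8×38.6) = 0.002195 K/W
R_carbon steel = L/(kA) = 0.0007/(46.8×38.6) = 3.875×10^-7 K/W
R_common brick = L/(kA) = 0.04/(0.845×38.6) = 0.001226 K/W
Sum of the known resistances R_other = 0.003422 K/W
Required total resistance R_tot = ΔT/Q_allow = 118/14700 = 0.008027 K/W
R_calcium silicate = R_tot − R_other = 0.004605 K/W
L = R·k·A = 0.004605×0.0582×38.6

L ≈ 10.3 mm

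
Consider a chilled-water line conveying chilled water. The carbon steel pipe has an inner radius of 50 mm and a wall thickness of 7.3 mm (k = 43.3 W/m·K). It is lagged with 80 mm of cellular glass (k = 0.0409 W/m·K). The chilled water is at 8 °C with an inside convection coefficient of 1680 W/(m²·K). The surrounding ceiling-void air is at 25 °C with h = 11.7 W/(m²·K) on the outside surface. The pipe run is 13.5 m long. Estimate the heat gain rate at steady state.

Cylindrical conduction, so R = ln(r₂/r₁)/(2πkL) per layer, in series:
R_inner film = 1/(h_i·2πr₁L) = 1/(1680×2π×0.05×13.5) = 1.403×10^-4 K/W
R_carbon steel pipe wall = ln(57.3/50)/(2π×43.3×13.5) = 3.71×10^-5 K/W
R_cellular glass = ln(137.3/57.3)/(2π×0.0409×13.5) = 0.2519 K/W
R_outer film = 1/(h_o·2πr_oL) = 1/(11.7×2π×0.1373×13.5) = 0.007339 K/W
R_total = 0.2594 K/W
Q = ΔT/R_total = 17/0.2594

Q ≈ 65.5 W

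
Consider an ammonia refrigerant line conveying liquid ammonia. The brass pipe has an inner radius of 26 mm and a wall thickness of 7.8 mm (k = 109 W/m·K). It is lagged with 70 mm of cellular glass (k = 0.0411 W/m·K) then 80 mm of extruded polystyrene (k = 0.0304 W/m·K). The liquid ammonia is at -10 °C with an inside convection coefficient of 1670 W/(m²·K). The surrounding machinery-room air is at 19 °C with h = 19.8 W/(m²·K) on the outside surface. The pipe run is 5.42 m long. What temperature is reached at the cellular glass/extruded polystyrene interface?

T ≈ 7.08 °C

Per-layer cylindrical resistances, series-summed:
R_inner film = 1/(h_i·2πr₁L) = 1/(1670×2π×0.026×5.42) = 6.763×10^-4 K/W
R_brass pipe wall = ln(33.8/26)/(2π×109×5.42) = 7.068×10^-5 K/W
R_cellular glass = ln(103.8/33.8)/(2π×0.0411×5.42) = 0.8016 K/W
R_extruded polystyrene = ln(183.8/103.8)/(2π×0.0304×5.42) = 0.5519 K/W
R_outer film = 1/(h_o·2πr_oL) = 1/(19.8×2π×0.1838×5.42) = 0.008069 K/W
R_total = 1.362 K/W
Q = ΔT/R_total = 29/1.362
Q = 21.3 W
T_interface = T_inner + Q·ΣR(inner→interface) = -10 + 21.3×0.8024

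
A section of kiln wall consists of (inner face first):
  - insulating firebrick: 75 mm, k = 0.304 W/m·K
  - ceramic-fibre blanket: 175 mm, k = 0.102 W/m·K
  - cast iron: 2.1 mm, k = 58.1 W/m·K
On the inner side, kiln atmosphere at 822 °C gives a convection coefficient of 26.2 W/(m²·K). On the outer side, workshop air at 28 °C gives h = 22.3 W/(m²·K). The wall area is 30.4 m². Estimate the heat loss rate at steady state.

Series thermal resistances:
R_inner film = 1/(h_i·A) = 1/(26.2×30.4) = 0.001256 K/W
R_insulating firebrick = L/(kA) = 0.075/(0.304×30.4) = 0.008115 K/W
R_ceramic-fibre blanket = L/(kA) = 0.175/(0.102×30.4) = 0.05644 K/W
R_cast iron = L/(kA) = 0.0021/(58.1×30.4) = 1.189×10^-6 K/W
R_outer film = 1/(h_o·A) = 1/(22.3×30.4) = 0.001475 K/W
R_total = 0.06728 K/W
Q = ΔT / R_total = 794 / 0.06728

Q ≈ 11800 W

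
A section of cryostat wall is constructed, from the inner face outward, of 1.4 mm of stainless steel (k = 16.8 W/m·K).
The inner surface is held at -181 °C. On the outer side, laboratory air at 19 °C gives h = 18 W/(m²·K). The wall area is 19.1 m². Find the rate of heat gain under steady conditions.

Model the wall as resistances in series:
R_stainless steel = L/(kA) = 0.0014/(16.8×19.1) = 4.363×10^-6 K/W
R_outer film = 1/(h_o·A) = 1/(18×19.1) = 0.002909 K/W
R_total = 0.002913 K/W
Q = ΔT / R_total = 200 / 0.002913

Q ≈ 68700 W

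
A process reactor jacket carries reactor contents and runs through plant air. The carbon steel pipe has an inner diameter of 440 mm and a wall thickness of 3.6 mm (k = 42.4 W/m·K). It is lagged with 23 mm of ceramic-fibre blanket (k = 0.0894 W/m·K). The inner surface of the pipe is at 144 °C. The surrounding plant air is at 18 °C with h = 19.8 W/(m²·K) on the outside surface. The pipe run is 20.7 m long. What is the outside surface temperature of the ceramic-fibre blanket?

Per-layer cylindrical resistances, series-summed:
R_carbon steel pipe wall = ln(223.6/220)/(2π×42.4×20.7) = 2.943×10^-6 K/W
R_ceramic-fibre blanket = ln(246.6/223.6)/(2π×0.0894×20.7) = 0.00842 K/W
R_outer film = 1/(h_o·2πr_oL) = 1/(19.8×2π×0.2466×20.7) = 0.001575 K/W
R_total = 0.009998 K/W
Q = ΔT/R_total = 126/0.009998
Q = 12600 W
T_interface = T_inner − Q·ΣR(inner→interface) = 144 − 12600×0.008423

T ≈ 37.8 °C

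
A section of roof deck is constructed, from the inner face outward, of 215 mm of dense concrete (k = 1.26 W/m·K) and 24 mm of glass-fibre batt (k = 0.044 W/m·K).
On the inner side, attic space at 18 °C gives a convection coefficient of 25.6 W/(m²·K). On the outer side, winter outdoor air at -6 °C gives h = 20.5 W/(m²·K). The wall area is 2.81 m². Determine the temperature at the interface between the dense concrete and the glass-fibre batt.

T ≈ 11.7 °C

Series thermal resistances:
R_inner film = 1/(h_i·A) = 1/(25.6×2.81) = 0.0139 K/W
R_dense concrete = L/(kA) = 0.215/(1.26×2.81) = 0.06072 K/W
R_glass-fibre batt = L/(kA) = 0.024/(0.044×2.81) = 0.1941 K/W
R_outer film = 1/(h_o·A) = 1/(20.5×2.81) = 0.01736 K/W
R_total = 0.2861 K/W;  Q = ΔT/R_total = 24/0.2861 = 83.89 W
T_interface = T_inner − Q·ΣR(inner→interface) = 18 − 83.9×0.07463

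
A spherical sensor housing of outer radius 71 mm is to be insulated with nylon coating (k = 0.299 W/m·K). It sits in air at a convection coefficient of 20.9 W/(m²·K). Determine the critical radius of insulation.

r_cr ≈ 28.6 mm

For a sphere r_cr = 2k/h = 2×0.299/20.9
r_cr = 28.6 mm; since the bare radius (71 mm) is above r_cr, any added insulation will reduce heat loss.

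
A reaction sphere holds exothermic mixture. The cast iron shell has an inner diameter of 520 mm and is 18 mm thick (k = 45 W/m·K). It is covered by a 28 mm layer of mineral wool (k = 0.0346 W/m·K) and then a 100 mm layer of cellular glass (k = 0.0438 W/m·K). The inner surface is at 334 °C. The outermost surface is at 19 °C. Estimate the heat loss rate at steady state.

Radial (spherical) resistances in series:
R_cast iron shell = (1/0.26 − 1/0.278)/(4π×45) = 4.404×10^-4 K/W
R_mineral wool = (1/0.278 − 1/0.306)/(4π×0.0346) = 0.757 K/W
R_cellular glass = (1/0.306 − 1/0.406)/(4π×0.0438) = 1.462 K/W
R_total = 2.22 K/W
Q = ΔT/R_total = 315/2.22

Q ≈ 142 W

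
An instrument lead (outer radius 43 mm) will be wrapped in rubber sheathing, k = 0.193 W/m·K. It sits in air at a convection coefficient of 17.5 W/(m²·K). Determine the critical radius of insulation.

For a cylinder r_cr = k/h = 0.193/17.5
r_cr = 11 mm; since the bare radius (43 mm) is above r_cr, any added insulation will reduce heat loss.

r_cr ≈ 11 mm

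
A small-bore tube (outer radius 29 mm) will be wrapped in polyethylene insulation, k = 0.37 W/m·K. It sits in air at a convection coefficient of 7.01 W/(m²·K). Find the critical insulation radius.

r_cr ≈ 52.8 mm

For a cylinder r_cr = k/h = 0.37/7.01
r_cr = 52.8 mm; since the bare radius (29 mm) is below r_cr, adding a thin layer of insulation will *increase* heat loss.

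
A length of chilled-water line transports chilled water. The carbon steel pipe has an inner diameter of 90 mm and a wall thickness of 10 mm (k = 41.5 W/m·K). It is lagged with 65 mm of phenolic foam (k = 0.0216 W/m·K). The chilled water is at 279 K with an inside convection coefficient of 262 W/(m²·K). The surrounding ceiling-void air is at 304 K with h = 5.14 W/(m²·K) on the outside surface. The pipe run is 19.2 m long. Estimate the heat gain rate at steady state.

Q ≈ 79.7 W

Per-layer cylindrical resistances, series-summed:
R_inner film = 1/(h_i·2πr₁L) = 1/(262×2π×0.045×19.2) = 7.031×10^-4 K/W
R_carbon steel pipe wall = ln(55/45)/(2π×41.5×19.2) = 4.008×10^-5 K/W
R_phenolic foam = ln(120/55)/(2π×0.0216×19.2) = 0.2994 K/W
R_outer film = 1/(h_o·2πr_oL) = 1/(5.14×2π×0.12×19.2) = 0.01344 K/W
R_total = 0.3136 K/W
Q = ΔT/R_total = 25/0.3136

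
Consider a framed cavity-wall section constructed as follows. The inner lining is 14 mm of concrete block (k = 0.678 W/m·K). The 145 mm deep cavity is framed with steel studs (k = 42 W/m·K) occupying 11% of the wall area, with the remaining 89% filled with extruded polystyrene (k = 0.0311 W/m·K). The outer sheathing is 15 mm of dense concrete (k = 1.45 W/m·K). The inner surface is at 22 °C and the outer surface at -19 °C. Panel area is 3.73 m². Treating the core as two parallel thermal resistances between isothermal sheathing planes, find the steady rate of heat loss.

Q ≈ 2460 W

Sheathing layers in series; stud and cavity paths in parallel between them.
R_inner = 0.014/(0.678×3.73) = 0.005536 K/W
R_stud  = 0.145/(42×0.11×3.73) = 0.008414 K/W
R_cav   = 0.145/(0.0311×0.89×3.73) = 1.404 K/W
1/R_core = 1/R_stud + 1/R_cav → R_core = 0.008364 K/W
R_outer = 0.015/(1.45×3.73) = 0.002773 K/W
R_total = 0.01667 K/W
Q = ΔT/R_total = 41/0.01667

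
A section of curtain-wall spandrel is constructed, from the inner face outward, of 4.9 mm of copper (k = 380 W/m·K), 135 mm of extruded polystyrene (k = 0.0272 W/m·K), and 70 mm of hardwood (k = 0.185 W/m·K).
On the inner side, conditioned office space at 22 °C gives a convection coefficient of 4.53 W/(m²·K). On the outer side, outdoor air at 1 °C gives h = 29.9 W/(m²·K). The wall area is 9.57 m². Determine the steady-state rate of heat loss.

Q ≈ 35.9 W

Using the resistance-network approach (series):
R_inner film = 1/(h_i·A) = 1/(4.53×9.57) = 0.02307 K/W
R_copper = L/(kA) = 0.0049/(380×9.57) = 1.347×10^-6 K/W
R_extruded polystyrene = L/(kA) = 0.135/(0.0272×9.57) = 0.5186 K/W
R_hardwood = L/(kA) = 0.07/(0.185×9.57) = 0.03954 K/W
R_outer film = 1/(h_o·A) = 1/(29.9×9.57) = 0.003495 K/W
R_total = 0.5847 K/W
Q = ΔT / R_total = 21 / 0.5847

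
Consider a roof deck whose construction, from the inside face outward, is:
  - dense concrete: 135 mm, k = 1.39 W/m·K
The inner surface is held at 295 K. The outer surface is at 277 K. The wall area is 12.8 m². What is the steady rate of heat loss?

Using the resistance-network approach (series):
R_dense concrete = L/(kA) = 0.135/(1.39×12.8) = 0.007588 K/W
R_total = 0.007588 K/W
Q = ΔT / R_total = 18 / 0.007588

Q ≈ 2370 W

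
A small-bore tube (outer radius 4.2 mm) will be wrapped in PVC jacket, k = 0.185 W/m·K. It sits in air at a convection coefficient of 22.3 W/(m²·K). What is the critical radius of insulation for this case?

r_cr ≈ 8.3 mm

For a cylinder r_cr = k/h = 0.185/22.3
r_cr = 8.3 mm; since the bare radius (4.2 mm) is below r_cr, adding a thin layer of insulation will *increase* heat loss.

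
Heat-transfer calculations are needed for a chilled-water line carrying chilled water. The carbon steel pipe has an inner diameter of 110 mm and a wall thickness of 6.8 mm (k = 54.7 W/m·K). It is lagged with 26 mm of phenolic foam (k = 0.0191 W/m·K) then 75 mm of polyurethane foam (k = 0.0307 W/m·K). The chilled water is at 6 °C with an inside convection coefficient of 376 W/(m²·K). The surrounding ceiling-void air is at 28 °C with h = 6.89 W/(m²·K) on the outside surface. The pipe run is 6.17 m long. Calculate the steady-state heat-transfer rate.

Radial resistances (cylindrical: R_cond = ln(r_o/r_i)/(2πkL), R_conv = 1/(h·2πrL)):
R_inner film = 1/(h_i·2πr₁L) = 1/(376×2π×0.055×6.17) = 0.001247 K/W
R_carbon steel pipe wall = ln(61.8/55)/(2π×54.7×6.17) = 5.497×10^-5 K/W
R_phenolic foam = ln(87.8/61.8)/(2π×0.0191×6.17) = 0.4742 K/W
R_polyurethane foam = ln(162.8/87.8)/(2π×0.0307×6.17) = 0.5188 K/W
R_outer film = 1/(h_o·2πr_oL) = 1/(6.89×2π×0.1628×6.17) = 0.023 K/W
R_total = 1.017 K/W
Q = ΔT/R_total = 22/1.017

Q ≈ 21.6 W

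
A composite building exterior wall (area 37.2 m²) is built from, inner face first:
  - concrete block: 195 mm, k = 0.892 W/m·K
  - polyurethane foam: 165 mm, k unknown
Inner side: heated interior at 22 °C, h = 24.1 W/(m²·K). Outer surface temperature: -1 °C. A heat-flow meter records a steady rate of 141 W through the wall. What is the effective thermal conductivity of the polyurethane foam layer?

k ≈ 0.0284 W/(m·K)

Series thermal resistances:
R_inner film = 1/(h_i·A) = 1/(24.1×37.2) = 0.001115 K/W
R_concrete block = L/(kA) = 0.195/(0.892×37.2) = 0.005877 K/W
Sum of known resistances R_other = 0.006992 K/W
Total R = ΔT/Q = 23/141 = 0.1631 K/W
R_polyurethane foam = R_total − R_other = 0.1561 K/W
k = L/(R·A) = 0.165/(0.1561×37.2)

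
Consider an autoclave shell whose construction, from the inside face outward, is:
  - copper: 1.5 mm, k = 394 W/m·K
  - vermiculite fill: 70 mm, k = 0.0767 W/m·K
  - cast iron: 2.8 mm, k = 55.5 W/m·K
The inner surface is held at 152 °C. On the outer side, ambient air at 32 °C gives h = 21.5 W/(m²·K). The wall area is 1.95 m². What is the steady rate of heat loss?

Using the resistance-network approach (series):
R_copper = L/(kA) = 0.0015/(394×1.95) = 1.952×10^-6 K/W
R_vermiculite fill = L/(kA) = 0.07/(0.0767×1.95) = 0.468 K/W
R_cast iron = L/(kA) = 0.0028/(55.5×1.95) = 2.587×10^-5 K/W
R_outer film = 1/(h_o·A) = 1/(21.5×1.95) = 0.02385 K/W
R_total = 0.4919 K/W
Q = ΔT / R_total = 120 / 0.4919

Q ≈ 244 W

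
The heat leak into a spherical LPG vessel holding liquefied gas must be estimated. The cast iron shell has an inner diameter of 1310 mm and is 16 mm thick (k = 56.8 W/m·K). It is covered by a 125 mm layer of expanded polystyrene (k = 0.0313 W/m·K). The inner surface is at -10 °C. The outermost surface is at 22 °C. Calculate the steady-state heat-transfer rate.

For a spherical shell R = (1/r₁ − 1/r₂)/(4πk); film R = 1/(h·4πr²). In series:
R_cast iron shell = (1/0.655 − 1/0.671)/(4π×56.8) = 5.1×10^-5 K/W
R_expanded polystyrene = (1/0.671 − 1/0.796)/(4π×0.0313) = 0.595 K/W
R_total = 0.5951 K/W
Q = ΔT/R_total = 32/0.5951

Q ≈ 53.8 W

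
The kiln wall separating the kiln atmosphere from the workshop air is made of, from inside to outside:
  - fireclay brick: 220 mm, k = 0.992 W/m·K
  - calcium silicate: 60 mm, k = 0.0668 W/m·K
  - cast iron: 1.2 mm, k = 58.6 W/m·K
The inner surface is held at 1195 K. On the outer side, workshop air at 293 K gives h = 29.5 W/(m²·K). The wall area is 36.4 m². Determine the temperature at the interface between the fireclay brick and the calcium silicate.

Treating each layer as a thermal resistance in series:
R_fireclay brick = L/(kA) = 0.22/(0.992×36.4) = 0.006093 K/W
R_calcium silicate = L/(kA) = 0.06/(0.0668×36.4) = 0.02468 K/W
R_cast iron = L/(kA) = 0.0012/(58.6×36.4) = 5.626×10^-7 K/W
R_outer film = 1/(h_o·A) = 1/(29.5×36.4) = 9.313×10^-4 K/W
R_total = 0.0317 K/W;  Q = ΔT/R_total = 902/0.0317 = 28450 W
T_interface = T_inner − Q·ΣR(inner→interface) = 1195 − 28500×0.006093

T ≈ 1020 K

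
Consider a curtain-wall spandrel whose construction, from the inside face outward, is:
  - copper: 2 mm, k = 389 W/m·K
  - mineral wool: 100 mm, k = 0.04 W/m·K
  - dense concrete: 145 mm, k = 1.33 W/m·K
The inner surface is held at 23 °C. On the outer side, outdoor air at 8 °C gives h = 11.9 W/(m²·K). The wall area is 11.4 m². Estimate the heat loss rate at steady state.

Q ≈ 63.5 W

Using the resistance-network approach (series):
R_copper = L/(kA) = 0.002/(389×11.4) = 4.51×10^-7 K/W
R_mineral wool = L/(kA) = 0.1/(0.04×11.4) = 0.2193 K/W
R_dense concrete = L/(kA) = 0.145/(1.33×11.4) = 0.009563 K/W
R_outer film = 1/(h_o·A) = 1/(11.9×11.4) = 0.007371 K/W
R_total = 0.2362 K/W
Q = ΔT / R_total = 15 / 0.2362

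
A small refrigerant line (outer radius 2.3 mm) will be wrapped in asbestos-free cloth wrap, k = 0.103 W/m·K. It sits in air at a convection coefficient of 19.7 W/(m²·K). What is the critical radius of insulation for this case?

r_cr ≈ 5.23 mm

For a cylinder r_cr = k/h = 0.103/19.7
r_cr = 5.23 mm; since the bare radius (2.3 mm) is below r_cr, adding a thin layer of insulation will *increase* heat loss.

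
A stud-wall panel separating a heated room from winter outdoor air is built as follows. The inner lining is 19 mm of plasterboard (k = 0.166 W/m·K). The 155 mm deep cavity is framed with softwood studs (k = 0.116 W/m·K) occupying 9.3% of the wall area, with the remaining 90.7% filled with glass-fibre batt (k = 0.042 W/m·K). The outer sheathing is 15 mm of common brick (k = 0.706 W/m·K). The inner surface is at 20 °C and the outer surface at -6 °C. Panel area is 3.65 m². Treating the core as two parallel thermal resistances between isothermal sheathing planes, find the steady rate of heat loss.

Sheathing layers in series; stud and cavity paths in parallel between them.
R_inner = 0.019/(0.166×3.65) = 0.03136 K/W
R_stud  = 0.155/(0.116×0.093×3.65) = 3.936 K/W
R_cav   = 0.155/(0.042×0.907×3.65) = 1.115 K/W
1/R_core = 1/R_stud + 1/R_cav → R_core = 0.8687 K/W
R_outer = 0.015/(0.706×3.65) = 0.005821 K/W
R_total = 0.9059 K/W
Q = ΔT/R_total = 26/0.9059

Q ≈ 28.7 W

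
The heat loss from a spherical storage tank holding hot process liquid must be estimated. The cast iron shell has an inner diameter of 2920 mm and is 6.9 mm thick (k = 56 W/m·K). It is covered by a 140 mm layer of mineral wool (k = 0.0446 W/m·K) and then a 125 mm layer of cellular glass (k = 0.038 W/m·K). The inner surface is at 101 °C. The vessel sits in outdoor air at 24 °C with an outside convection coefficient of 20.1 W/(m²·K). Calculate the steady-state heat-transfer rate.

Q ≈ 382 W

Spherical conduction: R = (1/r_in − 1/r_out)/(4πk) per layer; series-sum.
R_cast iron shell = (1/1.46 − 1/1.4669)/(4π×56) = 4.578×10^-6 K/W
R_mineral wool = (1/1.4669 − 1/1.6069)/(4π×0.0446) = 0.106 K/W
R_cellular glass = (1/1.6069 − 1/1.7319)/(4π×0.038) = 0.09406 K/W
R_outer film = 1/(h·4πr_o²) = 1/(20.1×4π×1.7319²) = 0.00132 K/W
R_total = 0.2014 K/W
Q = ΔT/R_total = 77/0.2014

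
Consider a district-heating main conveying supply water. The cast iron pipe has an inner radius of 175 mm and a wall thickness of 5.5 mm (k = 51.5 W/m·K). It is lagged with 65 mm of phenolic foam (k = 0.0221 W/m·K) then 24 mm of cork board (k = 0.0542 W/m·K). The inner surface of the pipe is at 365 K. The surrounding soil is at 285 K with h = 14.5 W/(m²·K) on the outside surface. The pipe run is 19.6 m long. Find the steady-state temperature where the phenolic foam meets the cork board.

Cylindrical conduction, so R = ln(r₂/r₁)/(2πkL) per layer, in series:
R_cast iron pipe wall = ln(180.5/175)/(2π×51.5×19.6) = 4.879×10^-6 K/W
R_phenolic foam = ln(245.5/180.5)/(2π×0.0221×19.6) = 0.113 K/W
R_cork board = ln(269.5/245.5)/(2π×0.0542×19.6) = 0.01397 K/W
R_outer film = 1/(h_o·2πr_oL) = 1/(14.5×2π×0.2695×19.6) = 0.002078 K/W
R_total = 0.1291 K/W
Q = ΔT/R_total = 80/0.1291
Q = 620 W
T_interface = T_inner − Q·ΣR(inner→interface) = 365 − 620×0.113

T ≈ 295 K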